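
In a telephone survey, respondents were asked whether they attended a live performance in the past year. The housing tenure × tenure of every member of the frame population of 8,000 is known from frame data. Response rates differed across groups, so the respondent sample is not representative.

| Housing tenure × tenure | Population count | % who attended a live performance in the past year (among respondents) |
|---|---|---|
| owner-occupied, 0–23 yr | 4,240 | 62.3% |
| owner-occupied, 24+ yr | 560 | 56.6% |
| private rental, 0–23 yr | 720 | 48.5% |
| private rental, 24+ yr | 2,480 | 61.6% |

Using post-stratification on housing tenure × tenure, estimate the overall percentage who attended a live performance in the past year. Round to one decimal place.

60.4%

Post-stratification weights by population share, not respondent share:
  owner-occupied, 0–23 yr: (4,240/8,000) × 62.3 = 33.019
  owner-occupied, 24+ yr: (560/8,000) × 56.6 = 3.962
  private rental, 0–23 yr: (720/8,000) × 48.5 = 4.365
  private rental, 24+ yr: (2,480/8,000) × 61.6 = 19.096
Post-stratified estimate = 60.442 → 60.4%.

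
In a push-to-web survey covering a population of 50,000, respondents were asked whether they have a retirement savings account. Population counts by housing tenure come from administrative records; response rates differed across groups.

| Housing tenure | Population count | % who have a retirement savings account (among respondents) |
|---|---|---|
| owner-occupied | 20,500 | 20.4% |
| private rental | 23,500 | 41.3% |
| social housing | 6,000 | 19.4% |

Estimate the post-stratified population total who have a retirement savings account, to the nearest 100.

Apply each group's respondent rate to its population count:
  owner-occupied: 20,500 × 20.4% = 4182
  private rental: 23,500 × 41.3% = 9705.5
  social housing: 6,000 × 19.4% = 1164
Estimated total = 15051.5 → 15,100.

15,100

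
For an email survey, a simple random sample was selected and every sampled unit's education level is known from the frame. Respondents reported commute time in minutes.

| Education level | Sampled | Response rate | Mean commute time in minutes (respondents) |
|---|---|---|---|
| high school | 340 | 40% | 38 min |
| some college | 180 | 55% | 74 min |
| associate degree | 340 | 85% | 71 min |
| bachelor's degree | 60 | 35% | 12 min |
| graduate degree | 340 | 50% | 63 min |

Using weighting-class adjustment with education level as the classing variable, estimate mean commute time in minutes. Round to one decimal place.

57.6

Each respondent's weight = sampled/responded in their class; summing within a class gives n_sampled, so:
  high school: 340 × 38 = 12,920
  some college: 180 × 74 = 13,320
  associate degree: 340 × 71 = 24,140
  bachelor's degree: 60 × 12 = 720
  graduate degree: 340 × 63 = 21,420
Adjusted estimate = 72,520 / 1,260 = 57.5556 → 57.6.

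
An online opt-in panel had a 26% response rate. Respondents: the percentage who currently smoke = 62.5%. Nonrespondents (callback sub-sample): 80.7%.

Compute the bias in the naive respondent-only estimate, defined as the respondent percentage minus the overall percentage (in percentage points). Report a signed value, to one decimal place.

-13.5 percentage points

Nonresponse fraction = 1 − 0.26 = 0.74.
Bias = (nonresponse fraction) × (respondent percentage − nonrespondent percentage)
     = 0.74 × (62.5 − 80.7) = 0.74 × -18.2 = -13.468.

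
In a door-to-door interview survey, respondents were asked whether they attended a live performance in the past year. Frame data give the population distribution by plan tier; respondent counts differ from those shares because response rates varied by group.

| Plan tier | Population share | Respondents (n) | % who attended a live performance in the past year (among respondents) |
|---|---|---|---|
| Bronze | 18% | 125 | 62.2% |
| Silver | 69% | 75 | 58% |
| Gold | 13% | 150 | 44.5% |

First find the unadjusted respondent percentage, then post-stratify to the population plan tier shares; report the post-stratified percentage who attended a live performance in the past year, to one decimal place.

Without adjustment, the pooled respondent share is:
  (125/350)×62.2 + (75/350)×58 + (150/350)×44.5 = 53.7143%
Post-stratifying to population shares instead:
  0.18×62.2 + 0.69×58 + 0.13×44.5 = 57.001%

57.0%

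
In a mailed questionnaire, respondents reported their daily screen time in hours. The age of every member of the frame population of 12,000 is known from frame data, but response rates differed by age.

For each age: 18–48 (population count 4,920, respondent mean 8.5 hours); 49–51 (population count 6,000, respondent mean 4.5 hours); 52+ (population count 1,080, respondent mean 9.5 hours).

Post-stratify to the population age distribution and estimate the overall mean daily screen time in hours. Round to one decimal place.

Reweight to the known age distribution:
  18–48: (4,920/12,000) × 8.5 = 3.485
  49–51: (6,000/12,000) × 4.5 = 2.25
  52+: (1,080/12,000) × 9.5 = 0.855
Post-stratified estimate = 6.59 → 6.6.

6.6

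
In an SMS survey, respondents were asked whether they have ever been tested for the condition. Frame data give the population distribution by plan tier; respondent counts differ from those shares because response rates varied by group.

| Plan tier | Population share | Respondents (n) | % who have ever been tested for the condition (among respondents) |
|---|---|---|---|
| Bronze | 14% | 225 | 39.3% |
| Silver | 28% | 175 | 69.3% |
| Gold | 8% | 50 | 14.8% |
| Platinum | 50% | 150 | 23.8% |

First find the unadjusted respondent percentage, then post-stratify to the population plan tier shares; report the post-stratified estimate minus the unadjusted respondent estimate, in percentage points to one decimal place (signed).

Without adjustment, the pooled respondent share is:
  (225/600)×39.3 + (175/600)×69.3 + (50/600)×14.8 + (150/600)×23.8 = 42.1333%
Post-stratified estimate weights by population shares:
  0.14×39.3 + 0.28×69.3 + 0.08×14.8 + 0.5×23.8 = 37.99%
Difference = 37.99 − 42.1333 = -4.1433 pp.

-4.1 percentage points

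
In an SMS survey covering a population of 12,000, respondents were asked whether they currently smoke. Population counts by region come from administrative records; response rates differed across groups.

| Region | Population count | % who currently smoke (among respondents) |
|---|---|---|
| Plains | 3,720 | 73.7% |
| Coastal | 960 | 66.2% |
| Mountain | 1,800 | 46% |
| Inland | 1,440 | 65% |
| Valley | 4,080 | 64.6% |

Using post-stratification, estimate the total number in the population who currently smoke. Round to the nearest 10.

7,780

Each cell contributes its population count × the respondent rate:
  Plains: 3,720 × 73.7% = 2741.64
  Coastal: 960 × 66.2% = 635.52
  Mountain: 1,800 × 46% = 828
  Inland: 1,440 × 65% = 936
  Valley: 4,080 × 64.6% = 2635.68
Estimated total = 7776.84 → 7,780.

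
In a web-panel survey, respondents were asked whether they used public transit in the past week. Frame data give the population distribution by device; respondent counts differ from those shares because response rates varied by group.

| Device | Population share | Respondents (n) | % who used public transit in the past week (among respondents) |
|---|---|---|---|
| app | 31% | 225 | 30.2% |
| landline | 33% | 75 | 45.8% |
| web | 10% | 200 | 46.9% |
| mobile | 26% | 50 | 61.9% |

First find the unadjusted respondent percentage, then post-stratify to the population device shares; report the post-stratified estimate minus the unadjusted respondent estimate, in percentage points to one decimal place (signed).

+4.0 percentage points

Unadjusted (pooled respondent) estimate weights by respondent counts:
  (225/550)×30.2 + (75/550)×45.8 + (200/550)×46.9 + (50/550)×61.9 = 41.2818%
Post-stratified estimate weights by population shares:
  0.31×30.2 + 0.33×45.8 + 0.1×46.9 + 0.26×61.9 = 45.26%
Difference = 45.26 − 41.2818 = 3.9782 pp.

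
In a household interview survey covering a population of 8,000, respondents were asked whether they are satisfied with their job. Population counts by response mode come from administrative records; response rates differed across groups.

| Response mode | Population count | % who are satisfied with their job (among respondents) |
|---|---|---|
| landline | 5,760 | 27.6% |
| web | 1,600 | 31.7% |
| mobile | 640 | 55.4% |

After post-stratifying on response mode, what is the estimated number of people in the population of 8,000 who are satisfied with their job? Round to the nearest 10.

2,450

Estimated count per cell = population count × respondent percentage:
  landline: 5,760 × 27.6% = 1589.76
  web: 1,600 × 31.7% = 507.2
  mobile: 640 × 55.4% = 354.56
Estimated total = 2451.52 → 2,450.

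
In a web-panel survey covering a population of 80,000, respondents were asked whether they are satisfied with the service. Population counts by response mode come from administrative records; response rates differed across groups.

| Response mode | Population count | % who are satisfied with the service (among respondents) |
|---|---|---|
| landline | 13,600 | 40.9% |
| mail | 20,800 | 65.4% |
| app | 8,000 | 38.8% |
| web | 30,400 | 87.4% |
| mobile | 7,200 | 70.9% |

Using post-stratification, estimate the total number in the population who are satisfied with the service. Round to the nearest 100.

53,900

Apply each group's respondent rate to its population count:
  landline: 13,600 × 40.9% = 5562.4
  mail: 20,800 × 65.4% = 13603.2
  app: 8,000 × 38.8% = 3104
  web: 30,400 × 87.4% = 26569.6
  mobile: 7,200 × 70.9% = 5104.8
Estimated total = 53,944 → 53,900.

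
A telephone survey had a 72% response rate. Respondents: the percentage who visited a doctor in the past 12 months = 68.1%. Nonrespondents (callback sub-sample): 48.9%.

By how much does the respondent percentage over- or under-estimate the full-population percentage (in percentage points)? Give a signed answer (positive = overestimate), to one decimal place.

+5.4 percentage points

Nonresponse fraction = 1 − 0.72 = 0.28.
Bias = (nonresponse fraction) × (respondent percentage − nonrespondent percentage)
     = 0.28 × (68.1 − 48.9) = 0.28 × 19.2 = 5.376.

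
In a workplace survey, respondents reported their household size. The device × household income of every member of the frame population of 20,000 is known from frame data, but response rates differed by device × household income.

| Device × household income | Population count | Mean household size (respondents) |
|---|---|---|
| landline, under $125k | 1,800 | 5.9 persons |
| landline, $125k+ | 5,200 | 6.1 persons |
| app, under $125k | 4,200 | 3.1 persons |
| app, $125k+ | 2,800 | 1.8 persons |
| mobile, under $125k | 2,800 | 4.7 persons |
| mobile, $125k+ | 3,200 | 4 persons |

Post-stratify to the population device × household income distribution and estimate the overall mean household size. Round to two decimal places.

Each cell contributes population-share × respondent value:
  landline, under $125k: (1,800/20,000) × 5.9 = 0.531
  landline, $125k+: (5,200/20,000) × 6.1 = 1.586
  app, under $125k: (4,200/20,000) × 3.1 = 0.651
  app, $125k+: (2,800/20,000) × 1.8 = 0.252
  mobile, under $125k: (2,800/20,000) × 4.7 = 0.658
  mobile, $125k+: (3,200/20,000) × 4 = 0.64
Post-stratified estimate = 4.318 → 4.32.

4.32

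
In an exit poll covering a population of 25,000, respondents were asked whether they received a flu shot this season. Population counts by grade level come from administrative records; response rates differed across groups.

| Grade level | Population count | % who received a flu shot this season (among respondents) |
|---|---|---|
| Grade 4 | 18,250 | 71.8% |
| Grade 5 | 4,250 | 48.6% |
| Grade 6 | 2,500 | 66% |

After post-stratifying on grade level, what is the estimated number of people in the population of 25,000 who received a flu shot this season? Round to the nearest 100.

16,800

Apply each group's respondent rate to its population count:
  Grade 4: 18,250 × 71.8% = 13103.5
  Grade 5: 4,250 × 48.6% = 2065.5
  Grade 6: 2,500 × 66% = 1650
Estimated total = 16,819 → 16,800.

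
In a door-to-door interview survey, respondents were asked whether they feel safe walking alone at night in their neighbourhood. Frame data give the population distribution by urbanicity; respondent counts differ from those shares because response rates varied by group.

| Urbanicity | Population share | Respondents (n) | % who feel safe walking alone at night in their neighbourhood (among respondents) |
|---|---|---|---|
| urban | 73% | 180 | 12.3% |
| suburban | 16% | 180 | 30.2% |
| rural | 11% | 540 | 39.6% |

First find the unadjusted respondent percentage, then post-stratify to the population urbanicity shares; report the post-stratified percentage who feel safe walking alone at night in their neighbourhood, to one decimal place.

Naive respondent-only estimate (weights = respondent counts):
  (180/900)×12.3 + (180/900)×30.2 + (540/900)×39.6 = 32.26%
Post-stratified estimate weights by population shares:
  0.73×12.3 + 0.16×30.2 + 0.11×39.6 = 18.167%

18.2%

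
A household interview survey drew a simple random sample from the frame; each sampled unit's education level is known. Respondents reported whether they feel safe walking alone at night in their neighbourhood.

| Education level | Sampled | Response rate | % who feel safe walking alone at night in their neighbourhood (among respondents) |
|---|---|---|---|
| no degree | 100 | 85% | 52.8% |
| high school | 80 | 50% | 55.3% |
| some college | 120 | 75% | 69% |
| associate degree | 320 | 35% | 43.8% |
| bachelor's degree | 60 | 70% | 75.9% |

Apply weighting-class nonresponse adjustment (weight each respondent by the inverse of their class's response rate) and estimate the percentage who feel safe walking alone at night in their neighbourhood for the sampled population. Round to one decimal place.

Each respondent's weight = sampled/responded in their class; summing within a class gives n_sampled, so:
  no degree: 100 × 52.8 = 5280
  high school: 80 × 55.3 = 4424
  some college: 120 × 69 = 8280
  associate degree: 320 × 43.8 = 14,016
  bachelor's degree: 60 × 75.9 = 4554
Adjusted estimate = 36,554 / 680 = 53.7559 → 53.8%.

53.8%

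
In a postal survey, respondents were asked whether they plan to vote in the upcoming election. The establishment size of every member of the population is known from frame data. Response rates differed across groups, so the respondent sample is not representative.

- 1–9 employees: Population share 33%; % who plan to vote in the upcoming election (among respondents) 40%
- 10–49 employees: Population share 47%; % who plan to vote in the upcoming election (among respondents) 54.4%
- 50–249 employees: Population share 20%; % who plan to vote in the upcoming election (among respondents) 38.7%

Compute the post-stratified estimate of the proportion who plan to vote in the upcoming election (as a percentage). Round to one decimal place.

46.5%

Post-stratification weights by population share, not respondent share:
  1–9 employees: 0.33 × 40 = 13.2
  10–49 employees: 0.47 × 54.4 = 25.568
  50–249 employees: 0.2 × 38.7 = 7.74
Post-stratified estimate = 46.508 → 46.5%.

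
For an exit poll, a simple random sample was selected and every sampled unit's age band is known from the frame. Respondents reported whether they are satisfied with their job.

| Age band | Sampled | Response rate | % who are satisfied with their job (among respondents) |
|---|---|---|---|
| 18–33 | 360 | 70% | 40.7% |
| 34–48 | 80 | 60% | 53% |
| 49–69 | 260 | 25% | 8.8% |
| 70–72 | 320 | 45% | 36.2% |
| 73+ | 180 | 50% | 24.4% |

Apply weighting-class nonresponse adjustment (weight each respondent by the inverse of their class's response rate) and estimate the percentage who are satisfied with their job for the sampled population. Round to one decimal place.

Weighting each respondent by the inverse class response rate inflates each class back to its sampled size, so the class weight is n_sampled:
  18–33: 360 × 40.7 = 14652
  34–48: 80 × 53 = 4240
  49–69: 260 × 8.8 = 2288
  70–72: 320 × 36.2 = 11,584
  73+: 180 × 24.4 = 4392
Adjusted estimate = 37,156 / 1,200 = 30.9633 → 31.0%.

31.0%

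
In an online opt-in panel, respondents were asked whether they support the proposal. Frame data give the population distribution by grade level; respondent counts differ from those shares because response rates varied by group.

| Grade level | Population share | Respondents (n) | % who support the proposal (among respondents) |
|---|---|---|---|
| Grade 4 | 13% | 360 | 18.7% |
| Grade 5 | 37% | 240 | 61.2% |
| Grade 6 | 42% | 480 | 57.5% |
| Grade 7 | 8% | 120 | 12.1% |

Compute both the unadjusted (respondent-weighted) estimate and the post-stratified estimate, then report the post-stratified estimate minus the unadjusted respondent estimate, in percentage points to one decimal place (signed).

+8.1 percentage points

Unadjusted (pooled respondent) estimate weights by respondent counts:
  (360/1200)×18.7 + (240/1200)×61.2 + (480/1200)×57.5 + (120/1200)×12.1 = 42.06%
Post-stratified estimate weights by population shares:
  0.13×18.7 + 0.37×61.2 + 0.42×57.5 + 0.08×12.1 = 50.193%
Difference = 50.193 − 42.06 = 8.133 pp.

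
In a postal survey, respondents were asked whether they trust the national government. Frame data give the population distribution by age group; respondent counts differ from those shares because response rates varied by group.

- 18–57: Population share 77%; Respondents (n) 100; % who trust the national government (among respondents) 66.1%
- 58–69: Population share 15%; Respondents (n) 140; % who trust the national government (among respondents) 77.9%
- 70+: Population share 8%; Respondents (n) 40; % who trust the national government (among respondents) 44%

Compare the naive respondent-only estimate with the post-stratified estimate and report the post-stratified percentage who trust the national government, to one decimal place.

Unadjusted (pooled respondent) estimate weights by respondent counts:
  (100/280)×66.1 + (140/280)×77.9 + (40/280)×44 = 68.8429%
Post-stratified estimate weights by population shares:
  0.77×66.1 + 0.15×77.9 + 0.08×44 = 66.102%

66.1%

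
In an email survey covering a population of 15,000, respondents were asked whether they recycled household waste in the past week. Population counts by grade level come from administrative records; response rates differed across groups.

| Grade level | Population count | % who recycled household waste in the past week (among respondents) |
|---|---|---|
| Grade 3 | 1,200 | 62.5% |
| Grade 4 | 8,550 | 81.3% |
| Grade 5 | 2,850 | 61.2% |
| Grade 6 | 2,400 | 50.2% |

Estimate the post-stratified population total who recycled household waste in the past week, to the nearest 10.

Each cell contributes its population count × the respondent rate:
  Grade 3: 1,200 × 62.5% = 750
  Grade 4: 8,550 × 81.3% = 6951.15
  Grade 5: 2,850 × 61.2% = 1744.2
  Grade 6: 2,400 × 50.2% = 1204.8
Estimated total = 10650.1 → 10,650.

10,650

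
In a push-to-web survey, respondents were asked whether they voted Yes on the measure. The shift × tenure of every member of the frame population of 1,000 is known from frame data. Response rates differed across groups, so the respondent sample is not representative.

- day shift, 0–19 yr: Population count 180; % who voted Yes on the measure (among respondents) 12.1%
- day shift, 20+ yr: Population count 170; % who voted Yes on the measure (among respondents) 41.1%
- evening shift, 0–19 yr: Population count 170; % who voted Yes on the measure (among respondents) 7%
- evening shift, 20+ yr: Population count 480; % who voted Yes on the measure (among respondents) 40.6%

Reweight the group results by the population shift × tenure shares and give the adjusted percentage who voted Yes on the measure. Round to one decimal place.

Reweight to the known shift × tenure distribution:
  day shift, 0–19 yr: (180/1,000) × 12.1 = 2.178
  day shift, 20+ yr: (170/1,000) × 41.1 = 6.987
  evening shift, 0–19 yr: (170/1,000) × 7 = 1.19
  evening shift, 20+ yr: (480/1,000) × 40.6 = 19.488
Post-stratified estimate = 29.843 → 29.8%.

29.8%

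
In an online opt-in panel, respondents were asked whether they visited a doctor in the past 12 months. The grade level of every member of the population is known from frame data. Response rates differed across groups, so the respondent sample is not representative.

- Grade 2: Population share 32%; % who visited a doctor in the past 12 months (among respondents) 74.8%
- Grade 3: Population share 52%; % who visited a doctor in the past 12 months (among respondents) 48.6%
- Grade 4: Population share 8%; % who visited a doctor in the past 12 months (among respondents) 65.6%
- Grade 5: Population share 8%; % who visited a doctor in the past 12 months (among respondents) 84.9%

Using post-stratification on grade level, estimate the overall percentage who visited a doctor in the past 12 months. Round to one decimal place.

Each cell contributes population-share × respondent value:
  Grade 2: 0.32 × 74.8 = 23.936
  Grade 3: 0.52 × 48.6 = 25.272
  Grade 4: 0.08 × 65.6 = 5.248
  Grade 5: 0.08 × 84.9 = 6.792
Post-stratified estimate = 61.248 → 61.2%.

61.2%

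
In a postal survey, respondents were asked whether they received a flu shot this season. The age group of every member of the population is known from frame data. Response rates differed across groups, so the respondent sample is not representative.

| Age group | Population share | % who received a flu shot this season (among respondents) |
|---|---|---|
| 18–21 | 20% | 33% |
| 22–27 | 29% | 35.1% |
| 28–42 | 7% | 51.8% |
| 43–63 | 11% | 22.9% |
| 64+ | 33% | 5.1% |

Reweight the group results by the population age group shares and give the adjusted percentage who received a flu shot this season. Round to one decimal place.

24.6%

Weight each group's respondent value by its population share:
  18–21: 0.2 × 33 = 6.6
  22–27: 0.29 × 35.1 = 10.179
  28–42: 0.07 × 51.8 = 3.626
  43–63: 0.11 × 22.9 = 2.519
  64+: 0.33 × 5.1 = 1.683
Post-stratified estimate = 24.607 → 24.6%.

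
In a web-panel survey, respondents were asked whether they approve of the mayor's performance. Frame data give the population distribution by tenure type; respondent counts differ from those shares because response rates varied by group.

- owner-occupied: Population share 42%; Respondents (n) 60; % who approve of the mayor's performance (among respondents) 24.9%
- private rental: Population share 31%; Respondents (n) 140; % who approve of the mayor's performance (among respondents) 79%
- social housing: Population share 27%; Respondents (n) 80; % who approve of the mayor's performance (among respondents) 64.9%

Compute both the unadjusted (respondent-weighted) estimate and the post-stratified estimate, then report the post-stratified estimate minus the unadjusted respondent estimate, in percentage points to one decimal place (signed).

Unadjusted (pooled respondent) estimate weights by respondent counts:
  (60/280)×24.9 + (140/280)×79 + (80/280)×64.9 = 63.3786%
Reweighting by population tenure type shares:
  0.42×24.9 + 0.31×79 + 0.27×64.9 = 52.471%
Difference = 52.471 − 63.3786 = -10.9076 pp.

-10.9 percentage points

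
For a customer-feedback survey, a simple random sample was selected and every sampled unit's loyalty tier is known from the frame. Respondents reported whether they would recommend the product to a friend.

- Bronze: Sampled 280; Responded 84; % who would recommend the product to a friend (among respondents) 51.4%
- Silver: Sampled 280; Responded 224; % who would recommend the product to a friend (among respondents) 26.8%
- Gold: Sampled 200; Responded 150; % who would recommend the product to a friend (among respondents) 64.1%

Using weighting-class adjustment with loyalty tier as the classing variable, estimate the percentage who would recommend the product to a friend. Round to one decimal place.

45.7%

Class response rates: Bronze 84/280 = 30%, Silver 224/280 = 80%, Gold 150/200 = 75%.
With weight = n_sampled/n_responded per class, the weighted class total is n_sampled:
  Bronze: 280 × 51.4 = 14,392
  Silver: 280 × 26.8 = 7504
  Gold: 200 × 64.1 = 12820
Adjusted estimate = 34,716 / 760 = 45.6789 → 45.7%.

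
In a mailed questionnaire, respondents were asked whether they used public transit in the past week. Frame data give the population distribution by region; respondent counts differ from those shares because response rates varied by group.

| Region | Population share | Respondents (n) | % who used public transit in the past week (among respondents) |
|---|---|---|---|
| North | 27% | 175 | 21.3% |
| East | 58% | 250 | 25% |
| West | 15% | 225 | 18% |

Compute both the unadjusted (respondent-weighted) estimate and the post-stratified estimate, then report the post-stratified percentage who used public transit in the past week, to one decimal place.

Without adjustment, the pooled respondent share is:
  (175/650)×21.3 + (250/650)×25 + (225/650)×18 = 21.5808%
Post-stratified estimate weights by population shares:
  0.27×21.3 + 0.58×25 + 0.15×18 = 22.951%

23.0%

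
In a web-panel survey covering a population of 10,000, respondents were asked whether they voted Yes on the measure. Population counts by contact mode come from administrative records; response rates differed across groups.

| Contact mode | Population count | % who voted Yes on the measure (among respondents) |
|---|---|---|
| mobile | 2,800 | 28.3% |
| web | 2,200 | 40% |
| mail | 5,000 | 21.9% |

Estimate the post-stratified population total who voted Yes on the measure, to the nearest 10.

2,770

Estimated count per cell = population count × respondent percentage:
  mobile: 2,800 × 28.3% = 792.4
  web: 2,200 × 40% = 880
  mail: 5,000 × 21.9% = 1095
Estimated total = 2767.4 → 2,770.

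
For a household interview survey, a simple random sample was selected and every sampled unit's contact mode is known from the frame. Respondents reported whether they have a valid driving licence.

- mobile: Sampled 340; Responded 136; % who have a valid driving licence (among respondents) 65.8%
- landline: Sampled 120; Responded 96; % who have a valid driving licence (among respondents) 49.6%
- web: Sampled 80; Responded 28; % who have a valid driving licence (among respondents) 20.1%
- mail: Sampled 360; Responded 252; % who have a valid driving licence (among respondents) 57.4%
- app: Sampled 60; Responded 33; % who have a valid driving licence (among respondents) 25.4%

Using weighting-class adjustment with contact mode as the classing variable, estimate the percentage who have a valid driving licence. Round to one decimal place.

54.3%

Class response rates: mobile 136/340 = 40%, landline 96/120 = 80%, web 28/80 = 35%, mail 252/360 = 70%, app 33/60 = 55%.
Weighting each respondent by the inverse class response rate inflates each class back to its sampled size, so the class weight is n_sampled:
  mobile: 340 × 65.8 = 22,372
  landline: 120 × 49.6 = 5952
  web: 80 × 20.1 = 1608
  mail: 360 × 57.4 = 20,664
  app: 60 × 25.4 = 1524
Adjusted estimate = 52,120 / 960 = 54.2917 → 54.3%.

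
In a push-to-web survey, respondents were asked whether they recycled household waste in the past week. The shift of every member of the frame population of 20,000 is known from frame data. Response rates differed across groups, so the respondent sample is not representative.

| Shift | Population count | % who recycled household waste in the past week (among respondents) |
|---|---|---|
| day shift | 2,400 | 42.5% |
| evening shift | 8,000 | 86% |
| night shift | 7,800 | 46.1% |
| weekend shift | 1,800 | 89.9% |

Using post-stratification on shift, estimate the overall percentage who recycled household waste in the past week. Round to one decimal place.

65.6%

Post-stratification weights by population share, not respondent share:
  day shift: (2,400/20,000) × 42.5 = 5.1
  evening shift: (8,000/20,000) × 86 = 34.4
  night shift: (7,800/20,000) × 46.1 = 17.979
  weekend shift: (1,800/20,000) × 89.9 = 8.091
Post-stratified estimate = 65.57 → 65.6%.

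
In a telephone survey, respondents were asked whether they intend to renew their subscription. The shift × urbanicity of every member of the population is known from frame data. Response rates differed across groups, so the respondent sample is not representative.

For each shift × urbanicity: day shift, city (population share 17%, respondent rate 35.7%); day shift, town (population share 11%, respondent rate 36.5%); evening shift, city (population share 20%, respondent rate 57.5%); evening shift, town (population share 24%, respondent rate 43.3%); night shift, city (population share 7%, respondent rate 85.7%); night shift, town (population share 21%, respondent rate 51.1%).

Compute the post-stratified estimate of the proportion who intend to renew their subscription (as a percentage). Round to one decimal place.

48.7%

Each cell contributes population-share × respondent value:
  day shift, city: 0.17 × 35.7 = 6.069
  day shift, town: 0.11 × 36.5 = 4.015
  evening shift, city: 0.2 × 57.5 = 11.5
  evening shift, town: 0.24 × 43.3 = 10.392
  night shift, city: 0.07 × 85.7 = 5.999
  night shift, town: 0.21 × 51.1 = 10.731
Post-stratified estimate = 48.706 → 48.7%.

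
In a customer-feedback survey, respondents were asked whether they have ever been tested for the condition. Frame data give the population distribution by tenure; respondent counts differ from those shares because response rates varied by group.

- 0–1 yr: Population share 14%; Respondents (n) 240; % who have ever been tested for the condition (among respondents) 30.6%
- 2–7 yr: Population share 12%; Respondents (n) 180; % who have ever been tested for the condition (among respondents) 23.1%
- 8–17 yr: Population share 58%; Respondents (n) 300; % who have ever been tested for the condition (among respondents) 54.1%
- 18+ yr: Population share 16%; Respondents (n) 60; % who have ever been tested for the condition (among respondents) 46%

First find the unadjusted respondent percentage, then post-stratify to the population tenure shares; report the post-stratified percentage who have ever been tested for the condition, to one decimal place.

45.8%

Without adjustment, the pooled respondent share is:
  (240/780)×30.6 + (180/780)×23.1 + (300/780)×54.1 + (60/780)×46 = 39.0923%
Post-stratifying to population shares instead:
  0.14×30.6 + 0.12×23.1 + 0.58×54.1 + 0.16×46 = 45.794%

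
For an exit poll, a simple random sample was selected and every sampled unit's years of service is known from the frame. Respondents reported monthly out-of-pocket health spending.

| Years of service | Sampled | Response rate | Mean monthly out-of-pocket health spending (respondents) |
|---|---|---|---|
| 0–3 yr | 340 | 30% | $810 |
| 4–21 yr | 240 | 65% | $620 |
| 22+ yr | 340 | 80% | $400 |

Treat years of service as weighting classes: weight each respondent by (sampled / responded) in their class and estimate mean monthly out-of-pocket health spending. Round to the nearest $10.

$610

Weighting each respondent by the inverse class response rate inflates each class back to its sampled size, so the class weight is n_sampled:
  0–3 yr: 340 × 810 = 275,400
  4–21 yr: 240 × 620 = 148,800
  22+ yr: 340 × 400 = 136,000
Adjusted estimate = 560,200 / 920 = 608.913 → $610.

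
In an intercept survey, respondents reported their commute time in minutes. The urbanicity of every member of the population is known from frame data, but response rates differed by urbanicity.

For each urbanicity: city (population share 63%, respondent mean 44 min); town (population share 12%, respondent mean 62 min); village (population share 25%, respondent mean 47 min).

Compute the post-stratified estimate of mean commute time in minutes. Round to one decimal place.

46.9

Post-stratification weights by population share, not respondent share:
  city: 0.63 × 44 = 27.72
  town: 0.12 × 62 = 7.44
  village: 0.25 × 47 = 11.75
Post-stratified estimate = 46.91 → 46.9.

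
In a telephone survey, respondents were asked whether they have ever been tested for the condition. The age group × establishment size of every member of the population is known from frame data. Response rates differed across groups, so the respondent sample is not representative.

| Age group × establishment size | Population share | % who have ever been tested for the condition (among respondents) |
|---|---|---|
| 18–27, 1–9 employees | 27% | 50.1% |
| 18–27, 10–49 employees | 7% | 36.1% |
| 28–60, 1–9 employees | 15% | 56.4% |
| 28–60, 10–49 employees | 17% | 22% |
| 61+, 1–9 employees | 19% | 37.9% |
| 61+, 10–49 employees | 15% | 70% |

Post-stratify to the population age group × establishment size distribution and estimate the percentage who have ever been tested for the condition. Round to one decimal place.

Each cell contributes population-share × respondent value:
  18–27, 1–9 employees: 0.27 × 50.1 = 13.527
  18–27, 10–49 employees: 0.07 × 36.1 = 2.527
  28–60, 1–9 employees: 0.15 × 56.4 = 8.46
  28–60, 10–49 employees: 0.17 × 22 = 3.74
  61+, 1–9 employees: 0.19 × 37.9 = 7.201
  61+, 10–49 employees: 0.15 × 70 = 10.5
Post-stratified estimate = 45.955 → 46.0%.

46.0%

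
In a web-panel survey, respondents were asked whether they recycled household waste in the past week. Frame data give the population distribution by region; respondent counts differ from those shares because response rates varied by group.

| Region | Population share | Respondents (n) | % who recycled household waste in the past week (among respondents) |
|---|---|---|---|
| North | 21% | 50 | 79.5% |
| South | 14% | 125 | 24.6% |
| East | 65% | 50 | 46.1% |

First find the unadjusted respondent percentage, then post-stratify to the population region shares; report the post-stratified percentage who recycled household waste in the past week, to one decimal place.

50.1%

Naive respondent-only estimate (weights = respondent counts):
  (50/225)×79.5 + (125/225)×24.6 + (50/225)×46.1 = 41.5778%
Post-stratifying to population shares instead:
  0.21×79.5 + 0.14×24.6 + 0.65×46.1 = 50.104%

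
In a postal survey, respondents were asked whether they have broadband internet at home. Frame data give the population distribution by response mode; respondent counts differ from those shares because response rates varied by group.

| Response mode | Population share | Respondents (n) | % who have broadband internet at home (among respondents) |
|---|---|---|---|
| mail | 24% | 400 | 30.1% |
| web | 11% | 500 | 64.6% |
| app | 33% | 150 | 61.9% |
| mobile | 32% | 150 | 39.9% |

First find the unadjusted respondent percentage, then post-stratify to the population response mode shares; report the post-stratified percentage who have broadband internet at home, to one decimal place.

Naive respondent-only estimate (weights = respondent counts):
  (400/1200)×30.1 + (500/1200)×64.6 + (150/1200)×61.9 + (150/1200)×39.9 = 49.675%
Post-stratified estimate weights by population shares:
  0.24×30.1 + 0.11×64.6 + 0.33×61.9 + 0.32×39.9 = 47.525%

47.5%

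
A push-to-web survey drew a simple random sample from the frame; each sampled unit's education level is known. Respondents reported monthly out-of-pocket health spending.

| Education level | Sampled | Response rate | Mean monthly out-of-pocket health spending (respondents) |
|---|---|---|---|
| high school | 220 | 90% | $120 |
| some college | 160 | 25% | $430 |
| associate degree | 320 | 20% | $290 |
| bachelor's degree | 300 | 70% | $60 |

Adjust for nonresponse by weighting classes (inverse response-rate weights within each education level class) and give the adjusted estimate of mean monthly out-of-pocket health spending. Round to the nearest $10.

$210

Weighting each respondent by the inverse class response rate inflates each class back to its sampled size, so the class weight is n_sampled:
  high school: 220 × 120 = 26,400
  some college: 160 × 430 = 68,800
  associate degree: 320 × 290 = 92,800
  bachelor's degree: 300 × 60 = 18,000
Adjusted estimate = 206,000 / 1,000 = 206 → $210.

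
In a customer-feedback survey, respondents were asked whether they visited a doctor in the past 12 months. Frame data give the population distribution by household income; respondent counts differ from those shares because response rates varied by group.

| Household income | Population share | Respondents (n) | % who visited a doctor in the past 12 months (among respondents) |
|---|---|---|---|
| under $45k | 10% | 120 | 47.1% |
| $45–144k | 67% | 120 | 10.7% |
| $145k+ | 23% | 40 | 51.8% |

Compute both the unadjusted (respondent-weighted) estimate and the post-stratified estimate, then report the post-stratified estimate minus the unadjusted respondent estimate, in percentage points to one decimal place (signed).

Without adjustment, the pooled respondent share is:
  (120/280)×47.1 + (120/280)×10.7 + (40/280)×51.8 = 32.1714%
Reweighting by population household income shares:
  0.1×47.1 + 0.67×10.7 + 0.23×51.8 = 23.793%
Difference = 23.793 − 32.1714 = -8.3784 pp.

-8.4 percentage points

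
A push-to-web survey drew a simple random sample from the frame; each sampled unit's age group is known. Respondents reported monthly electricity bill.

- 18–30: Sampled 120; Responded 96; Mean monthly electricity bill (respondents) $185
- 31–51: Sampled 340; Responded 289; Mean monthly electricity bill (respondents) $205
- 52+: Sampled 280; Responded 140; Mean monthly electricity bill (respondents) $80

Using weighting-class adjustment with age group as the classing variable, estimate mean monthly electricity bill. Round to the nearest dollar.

Response rates by class: 18–30 96/120 = 80%, 31–51 289/340 = 85%, 52+ 140/280 = 50%.
Weighting each respondent by the inverse class response rate inflates each class back to its sampled size, so the class weight is n_sampled:
  18–30: 120 × 185 = 22,200
  31–51: 340 × 205 = 69,700
  52+: 280 × 80 = 22,400
Adjusted estimate = 114,300 / 740 = 154.459 → $154.

$154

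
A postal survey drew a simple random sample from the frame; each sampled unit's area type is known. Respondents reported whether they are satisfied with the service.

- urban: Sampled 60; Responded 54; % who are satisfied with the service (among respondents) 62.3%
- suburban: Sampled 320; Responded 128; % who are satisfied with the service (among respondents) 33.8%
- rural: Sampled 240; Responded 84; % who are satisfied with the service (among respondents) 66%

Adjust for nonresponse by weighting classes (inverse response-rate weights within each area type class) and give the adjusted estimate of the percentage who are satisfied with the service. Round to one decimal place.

49.0%

Response rates by class: urban 54/60 = 90%, suburban 128/320 = 40%, rural 84/240 = 35%.
Each respondent's weight = sampled/responded in their class; summing within a class gives n_sampled, so:
  urban: 60 × 62.3 = 3738
  suburban: 320 × 33.8 = 10,816
  rural: 240 × 66 = 15,840
Adjusted estimate = 30,394 / 620 = 49.0226 → 49.0%.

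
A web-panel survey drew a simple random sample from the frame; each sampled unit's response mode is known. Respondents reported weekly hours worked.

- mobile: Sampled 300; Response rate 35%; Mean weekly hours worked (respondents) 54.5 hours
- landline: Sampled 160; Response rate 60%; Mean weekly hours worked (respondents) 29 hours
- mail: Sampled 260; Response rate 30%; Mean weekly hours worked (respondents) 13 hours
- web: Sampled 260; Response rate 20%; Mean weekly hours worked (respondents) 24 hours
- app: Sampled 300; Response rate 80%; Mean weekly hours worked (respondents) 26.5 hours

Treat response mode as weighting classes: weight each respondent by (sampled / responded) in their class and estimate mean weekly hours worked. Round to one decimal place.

30.1

Inverse-response-rate weighting restores each class to its sampled count, so class totals weight by n_sampled:
  mobile: 300 × 54.5 = 16,350
  landline: 160 × 29 = 4640
  mail: 260 × 13 = 3380
  web: 260 × 24 = 6240
  app: 300 × 26.5 = 7950
Adjusted estimate = 38,560 / 1,280 = 30.125 → 30.1.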